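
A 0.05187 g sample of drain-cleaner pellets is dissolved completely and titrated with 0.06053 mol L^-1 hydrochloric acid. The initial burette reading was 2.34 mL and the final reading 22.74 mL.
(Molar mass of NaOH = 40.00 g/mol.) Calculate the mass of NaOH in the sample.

NaOH + HCl → NaCl + H2O
n(HCl) = 0.02040 L × 0.06053 mol/L = 1.235 × 10^-3 mol
n(NaOH) = 1.235 × 10^-3 mol (1:1 ratio)
mass of NaOH = 1.235 × 10^-3 × 40.00 g/mol = 0.04939 g

0.04939 g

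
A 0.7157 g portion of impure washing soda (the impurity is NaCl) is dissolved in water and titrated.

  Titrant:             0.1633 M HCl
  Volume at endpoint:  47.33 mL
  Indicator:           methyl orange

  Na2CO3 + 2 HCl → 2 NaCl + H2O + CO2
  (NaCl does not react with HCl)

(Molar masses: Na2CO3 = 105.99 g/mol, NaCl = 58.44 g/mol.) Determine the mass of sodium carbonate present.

n(HCl) = 0.04733 × 0.1633 = 7.729 × 10^-3 mol
Let x = n(Na2CO3), y = n(NaCl).
Titrant: 2x = 7.729 × 10^-3;  mass: 105.99x + 58.44y = 0.7157
Solving, x = 3.864 × 10^-3 mol, y = 5.238 × 10^-3 mol
mass of Na2CO3 = 3.864 × 10^-3 × 105.99 = 0.4096 g

0.4096 g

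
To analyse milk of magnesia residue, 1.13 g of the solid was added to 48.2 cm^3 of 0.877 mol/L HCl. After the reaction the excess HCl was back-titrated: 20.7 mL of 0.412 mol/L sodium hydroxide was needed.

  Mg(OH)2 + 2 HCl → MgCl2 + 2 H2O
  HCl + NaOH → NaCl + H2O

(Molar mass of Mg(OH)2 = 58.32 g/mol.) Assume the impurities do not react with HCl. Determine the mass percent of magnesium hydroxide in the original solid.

87.1 %

n(HCl) added = 0.0482 × 0.877 = 0.0423 mol
n(NaOH) used in back-titration = 0.0207 × 0.412 = 8.53 × 10^-3 mol
n(HCl) left over = 8.53 × 10^-3 mol (1:1 ratio)
n(HCl) consumed by analyte = 0.0423 − 8.53 × 10^-3 = 0.0337 mol
From the 1:2 ratio, n(Mg(OH)2) = 1/2 × 0.0337 = 0.0169 mol
mass of Mg(OH)2 = 0.0169 × 58.32 = 0.984 g
% Mg(OH)2 = 0.984 / 1.13 × 100 = 87.1 %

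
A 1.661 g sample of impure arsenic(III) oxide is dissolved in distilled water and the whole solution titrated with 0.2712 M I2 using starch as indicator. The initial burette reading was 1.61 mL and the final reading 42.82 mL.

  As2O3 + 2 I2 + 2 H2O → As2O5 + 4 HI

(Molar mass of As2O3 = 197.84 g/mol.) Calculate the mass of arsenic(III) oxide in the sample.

n(I2) = 0.04121 L × 0.2712 mol/L = 0.01118 mol
From the 1:2 ratio, n(As2O3) = 1/2 × 0.01118 = 5.588 × 10^-3 mol
mass of As2O3 = 5.588 × 10^-3 × 197.84 g/mol = 1.106 g

1.106 g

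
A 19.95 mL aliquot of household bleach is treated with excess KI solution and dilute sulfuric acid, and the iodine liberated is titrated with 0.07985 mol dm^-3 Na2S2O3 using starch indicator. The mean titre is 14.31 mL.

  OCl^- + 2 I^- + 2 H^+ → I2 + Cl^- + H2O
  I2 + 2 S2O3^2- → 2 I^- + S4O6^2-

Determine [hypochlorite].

n(S2O3^2-) = 0.01431 × 0.07985 = 1.143 × 10^-3 mol
n(I2) = n(S2O3^2-)/2 = 5.713 × 10^-4 mol
n(OCl^-) in the aliquot = 5.713 × 10^-4 mol (1:1 ratio)
[OCl^-] = 5.713 × 10^-4 / 0.01995 = 0.02864 mol/L

0.02864 mol/L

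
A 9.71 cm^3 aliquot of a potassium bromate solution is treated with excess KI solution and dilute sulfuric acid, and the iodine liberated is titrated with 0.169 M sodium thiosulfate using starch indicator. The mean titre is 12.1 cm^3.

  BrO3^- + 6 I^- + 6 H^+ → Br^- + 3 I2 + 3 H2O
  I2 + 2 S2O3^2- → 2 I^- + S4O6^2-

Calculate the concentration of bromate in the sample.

0.0351 M

n(S2O3^2-) = 0.0121 × 0.169 = 2.04 × 10^-3 mol
n(I2) = n(S2O3^2-)/2 = 1.02 × 10^-3 mol
From the 1:3 ratio, n(BrO3^-) in the aliquot = 1/3 × 1.02 × 10^-3 = 3.41 × 10^-4 mol
[BrO3^-] = 3.41 × 10^-4 / 0.00971 = 0.0351 mol/L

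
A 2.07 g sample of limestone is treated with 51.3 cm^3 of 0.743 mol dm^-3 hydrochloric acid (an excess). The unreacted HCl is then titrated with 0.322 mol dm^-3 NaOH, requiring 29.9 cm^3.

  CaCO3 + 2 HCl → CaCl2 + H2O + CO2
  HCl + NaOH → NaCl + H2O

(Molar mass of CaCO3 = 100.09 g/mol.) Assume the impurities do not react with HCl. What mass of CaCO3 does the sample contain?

1.43 g

n(HCl) added = 0.0513 × 0.743 = 0.0381 mol
n(NaOH) used in back-titration = 0.0299 × 0.322 = 9.63 × 10^-3 mol
n(HCl) left over = 9.63 × 10^-3 mol (1:1 ratio)
n(HCl) consumed by analyte = 0.0381 − 9.63 × 10^-3 = 0.0285 mol
From the 1:2 ratio, n(CaCO3) = 1/2 × 0.0285 = 0.0142 mol
mass of CaCO3 = 0.0142 × 100.09 = 1.43 g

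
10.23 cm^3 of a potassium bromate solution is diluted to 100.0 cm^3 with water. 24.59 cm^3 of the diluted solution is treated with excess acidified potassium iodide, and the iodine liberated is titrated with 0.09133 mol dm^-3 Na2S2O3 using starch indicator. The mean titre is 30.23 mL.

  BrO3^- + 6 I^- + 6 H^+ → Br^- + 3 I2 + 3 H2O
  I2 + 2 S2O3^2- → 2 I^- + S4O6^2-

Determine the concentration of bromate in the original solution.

0.1829 mol/L

n(S2O3^2-) = 0.03023 × 0.09133 = 2.761 × 10^-3 mol
n(I2) = n(S2O3^2-)/2 = 1.380 × 10^-3 mol
From the 1:3 ratio, n(BrO3^-) in the aliquot = 1/3 × 1.380 × 10^-3 = 4.602 × 10^-4 mol
[BrO3^-]_dilute = 4.602 × 10^-4 / 0.02459 = 0.01871 mol/L
[BrO3^-]_original = 0.01871 × 100.0/10.23 = 0.1829 mol/L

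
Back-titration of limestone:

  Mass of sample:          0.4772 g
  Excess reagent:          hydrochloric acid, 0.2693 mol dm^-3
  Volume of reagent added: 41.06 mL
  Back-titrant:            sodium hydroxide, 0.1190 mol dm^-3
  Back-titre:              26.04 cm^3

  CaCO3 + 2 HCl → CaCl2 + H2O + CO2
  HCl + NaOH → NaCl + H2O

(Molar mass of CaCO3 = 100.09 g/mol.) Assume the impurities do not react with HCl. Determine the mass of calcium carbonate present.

0.3983 g

n(HCl) added = 0.04106 × 0.2693 = 0.01106 mol
n(NaOH) used in back-titration = 0.02604 × 0.1190 = 3.099 × 10^-3 mol
n(HCl) left over = 3.099 × 10^-3 mol (1:1 ratio)
n(HCl) consumed by analyte = 0.01106 − 3.099 × 10^-3 = 7.959 × 10^-3 mol
From the 1:2 ratio, n(CaCO3) = 1/2 × 7.959 × 10^-3 = 3.979 × 10^-3 mol
mass of CaCO3 = 3.979 × 10^-3 × 100.09 = 0.3983 g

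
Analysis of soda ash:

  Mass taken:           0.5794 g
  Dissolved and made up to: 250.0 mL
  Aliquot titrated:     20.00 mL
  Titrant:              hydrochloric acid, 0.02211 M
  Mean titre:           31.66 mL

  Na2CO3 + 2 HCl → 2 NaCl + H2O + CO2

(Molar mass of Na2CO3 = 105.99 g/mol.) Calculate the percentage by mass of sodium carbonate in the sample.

n(HCl) per titration = 0.03166 × 0.02211 = 7.000 × 10^-4 mol
From the 1:2 ratio, n(Na2CO3) in each aliquot = 1/2 × 7.000 × 10^-4 = 3.500 × 10^-4 mol
n(Na2CO3) in the whole flask = 3.500 × 10^-4 × 250.0/20.00 = 4.375 × 10^-3 mol
mass of Na2CO3 = 4.375 × 10^-3 × 105.99 = 0.4637 g
% Na2CO3 = 0.4637 / 0.5794 × 100 = 80.03 %

80.03 %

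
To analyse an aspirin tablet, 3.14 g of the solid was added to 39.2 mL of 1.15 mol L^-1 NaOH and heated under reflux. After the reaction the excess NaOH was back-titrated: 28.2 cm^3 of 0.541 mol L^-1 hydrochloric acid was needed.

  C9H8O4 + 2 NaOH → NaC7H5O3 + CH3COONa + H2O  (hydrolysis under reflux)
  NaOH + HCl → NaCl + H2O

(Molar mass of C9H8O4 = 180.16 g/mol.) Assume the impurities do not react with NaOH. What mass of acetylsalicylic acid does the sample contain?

2.69 g

n(NaOH) added = 0.0392 × 1.15 = 0.0451 mol
n(HCl) used in back-titration = 0.0282 × 0.541 = 0.0153 mol
n(NaOH) left over = 0.0153 mol (1:1 ratio)
n(NaOH) consumed by analyte = 0.0451 − 0.0153 = 0.0298 mol
From the 1:2 ratio, n(C9H8O4) = 1/2 × 0.0298 = 0.0149 mol
mass of C9H8O4 = 0.0149 × 180.16 = 2.69 g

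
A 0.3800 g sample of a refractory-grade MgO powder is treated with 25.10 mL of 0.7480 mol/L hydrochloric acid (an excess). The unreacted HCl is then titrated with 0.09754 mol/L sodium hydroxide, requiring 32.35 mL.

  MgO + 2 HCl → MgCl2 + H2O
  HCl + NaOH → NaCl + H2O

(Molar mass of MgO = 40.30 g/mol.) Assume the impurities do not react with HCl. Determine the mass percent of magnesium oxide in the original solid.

82.82 %

n(HCl) added = 0.02510 × 0.7480 = 0.01877 mol
n(NaOH) used in back-titration = 0.03235 × 0.09754 = 3.155 × 10^-3 mol
n(HCl) left over = 3.155 × 10^-3 mol (1:1 ratio)
n(HCl) consumed by analyte = 0.01877 − 3.155 × 10^-3 = 0.01562 mol
From the 1:2 ratio, n(MgO) = 1/2 × 0.01562 = 7.810 × 10^-3 mol
mass of MgO = 7.810 × 10^-3 × 40.30 = 0.3147 g
% MgO = 0.3147 / 0.3800 × 100 = 82.82 %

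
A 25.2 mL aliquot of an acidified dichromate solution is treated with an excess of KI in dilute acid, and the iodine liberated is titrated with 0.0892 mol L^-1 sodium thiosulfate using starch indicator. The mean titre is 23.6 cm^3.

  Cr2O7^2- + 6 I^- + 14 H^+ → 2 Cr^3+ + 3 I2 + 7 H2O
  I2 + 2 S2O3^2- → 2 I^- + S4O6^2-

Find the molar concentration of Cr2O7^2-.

n(S2O3^2-) = 0.0236 × 0.0892 = 2.11 × 10^-3 mol
n(I2) = n(S2O3^2-)/2 = 1.05 × 10^-3 mol
From the 1:3 ratio, n(Cr2O7^2-) in the aliquot = 1/3 × 1.05 × 10^-3 = 3.51 × 10^-4 mol
[Cr2O7^2-] = 3.51 × 10^-4 / 0.0252 = 0.0139 mol/L

0.0139 mol/L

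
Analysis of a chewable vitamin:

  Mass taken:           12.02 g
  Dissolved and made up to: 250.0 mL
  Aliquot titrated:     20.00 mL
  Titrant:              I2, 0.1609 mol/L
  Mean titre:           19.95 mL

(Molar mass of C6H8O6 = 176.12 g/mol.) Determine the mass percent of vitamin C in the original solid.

58.79 %

C6H8O6 + I2 → C6H6O6 + 2 HI
n(I2) per titration = 0.01995 × 0.1609 = 3.210 × 10^-3 mol
n(C6H8O6) in each aliquot = 3.210 × 10^-3 mol (1:1 ratio)
n(C6H8O6) in the whole flask = 3.210 × 10^-3 × 250.0/20.00 = 0.04012 mol
mass of C6H8O6 = 0.04012 × 176.12 = 7.067 g
% C6H8O6 = 7.067 / 12.02 × 100 = 58.79 %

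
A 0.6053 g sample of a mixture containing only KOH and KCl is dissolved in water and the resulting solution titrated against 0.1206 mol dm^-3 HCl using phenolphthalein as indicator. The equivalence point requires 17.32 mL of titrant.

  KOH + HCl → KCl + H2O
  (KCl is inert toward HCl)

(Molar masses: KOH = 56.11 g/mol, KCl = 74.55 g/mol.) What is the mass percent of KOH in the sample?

19.36 %

n(HCl) = 0.01732 × 0.1206 = 2.089 × 10^-3 mol
Let x = n(KOH), y = n(KCl).
Titrant: 1x = 2.089 × 10^-3;  mass: 56.11x + 74.55y = 0.6053
Solving, x = 2.089 × 10^-3 mol, y = 6.547 × 10^-3 mol
mass of KOH = 2.089 × 10^-3 × 56.11 = 0.1172 g
% KOH = 0.1172 / 0.6053 × 100 = 19.36 %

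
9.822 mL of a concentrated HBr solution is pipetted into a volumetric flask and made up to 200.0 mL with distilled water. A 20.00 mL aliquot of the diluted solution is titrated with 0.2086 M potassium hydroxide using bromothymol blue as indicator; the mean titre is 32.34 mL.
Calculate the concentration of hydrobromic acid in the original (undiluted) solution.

HBr + KOH → KBr + H2O
n(KOH) = 0.03234 × 0.2086 = 6.746 × 10^-3 mol
n(HBr) in the aliquot = 6.746 × 10^-3 mol (1:1 ratio)
[HBr]_dilute = 6.746 × 10^-3 / 0.02000 = 0.3373 mol/L
Dilution factor = 200.0 / 9.822 = 20.36
[HBr]_stock = 0.3373 × 20.36 = 6.868 mol/L

6.868 M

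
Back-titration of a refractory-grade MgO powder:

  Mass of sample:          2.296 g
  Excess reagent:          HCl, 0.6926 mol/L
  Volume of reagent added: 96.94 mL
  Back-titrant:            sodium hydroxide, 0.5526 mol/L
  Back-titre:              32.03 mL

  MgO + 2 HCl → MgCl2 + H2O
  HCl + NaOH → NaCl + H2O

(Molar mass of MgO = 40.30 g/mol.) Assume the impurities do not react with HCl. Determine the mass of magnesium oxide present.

n(HCl) added = 0.09694 × 0.6926 = 0.06714 mol
n(NaOH) used in back-titration = 0.03203 × 0.5526 = 0.01770 mol
n(HCl) left over = 0.01770 mol (1:1 ratio)
n(HCl) consumed by analyte = 0.06714 − 0.01770 = 0.04944 mol
From the 1:2 ratio, n(MgO) = 1/2 × 0.04944 = 0.02472 mol
mass of MgO = 0.02472 × 40.30 = 0.9962 g

0.9962 g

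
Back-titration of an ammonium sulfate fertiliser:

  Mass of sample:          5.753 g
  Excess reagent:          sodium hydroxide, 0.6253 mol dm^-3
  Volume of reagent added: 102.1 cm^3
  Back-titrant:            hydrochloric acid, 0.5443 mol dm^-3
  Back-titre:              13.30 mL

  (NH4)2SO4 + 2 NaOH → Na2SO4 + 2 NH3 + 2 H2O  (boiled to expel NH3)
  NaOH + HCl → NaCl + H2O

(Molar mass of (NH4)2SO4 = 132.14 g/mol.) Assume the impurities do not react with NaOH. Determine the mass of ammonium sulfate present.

n(NaOH) added = 0.1021 × 0.6253 = 0.06384 mol
n(HCl) used in back-titration = 0.01330 × 0.5443 = 7.239 × 10^-3 mol
n(NaOH) left over = 7.239 × 10^-3 mol (1:1 ratio)
n(NaOH) consumed by analyte = 0.06384 − 7.239 × 10^-3 = 0.05660 mol
From the 1:2 ratio, n((NH4)2SO4) = 1/2 × 0.05660 = 0.02830 mol
mass of (NH4)2SO4 = 0.02830 × 132.14 = 3.740 g

3.740 g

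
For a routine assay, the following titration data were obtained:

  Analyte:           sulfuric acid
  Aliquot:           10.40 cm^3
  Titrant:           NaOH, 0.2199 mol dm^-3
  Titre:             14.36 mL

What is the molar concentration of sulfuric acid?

H2SO4 + 2 NaOH → Na2SO4 + 2 H2O
n(NaOH) = 0.01436 L × 0.2199 mol/L = 3.158 × 10^-3 mol
From the 1:2 mole ratio, n(H2SO4) = 1/2 × 3.158 × 10^-3 = 1.579 × 10^-3 mol
[H2SO4] = 1.579 × 10^-3 mol / 0.01040 L = 0.1518 mol/L

0.1518 mol/L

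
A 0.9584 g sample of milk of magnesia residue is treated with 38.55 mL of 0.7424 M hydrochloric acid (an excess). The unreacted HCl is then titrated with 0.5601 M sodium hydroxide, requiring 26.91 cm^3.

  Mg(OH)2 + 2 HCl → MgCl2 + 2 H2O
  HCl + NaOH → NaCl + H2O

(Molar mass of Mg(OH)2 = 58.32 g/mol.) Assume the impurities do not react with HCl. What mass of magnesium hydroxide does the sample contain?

0.3950 g

n(HCl) added = 0.03855 × 0.7424 = 0.02862 mol
n(NaOH) used in back-titration = 0.02691 × 0.5601 = 0.01507 mol
n(HCl) left over = 0.01507 mol (1:1 ratio)
n(HCl) consumed by analyte = 0.02862 − 0.01507 = 0.01355 mol
From the 1:2 ratio, n(Mg(OH)2) = 1/2 × 0.01355 = 6.774 × 10^-3 mol
mass of Mg(OH)2 = 6.774 × 10^-3 × 58.32 = 0.3950 g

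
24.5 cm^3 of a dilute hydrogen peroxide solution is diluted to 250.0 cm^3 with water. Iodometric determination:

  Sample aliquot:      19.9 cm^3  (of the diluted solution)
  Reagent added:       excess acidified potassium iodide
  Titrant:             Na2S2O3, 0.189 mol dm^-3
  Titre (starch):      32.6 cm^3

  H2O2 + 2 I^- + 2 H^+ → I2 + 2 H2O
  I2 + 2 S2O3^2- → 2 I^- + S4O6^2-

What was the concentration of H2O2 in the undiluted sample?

n(S2O3^2-) = 0.0326 × 0.189 = 6.16 × 10^-3 mol
n(I2) = n(S2O3^2-)/2 = 3.08 × 10^-3 mol
n(H2O2) in the aliquot = 3.08 × 10^-3 mol (1:1 ratio)
[H2O2]_dilute = 3.08 × 10^-3 / 0.0199 = 0.155 mol/L
[H2O2]_original = 0.155 × 250.0/24.5 = 1.58 mol/L

1.58 mol/L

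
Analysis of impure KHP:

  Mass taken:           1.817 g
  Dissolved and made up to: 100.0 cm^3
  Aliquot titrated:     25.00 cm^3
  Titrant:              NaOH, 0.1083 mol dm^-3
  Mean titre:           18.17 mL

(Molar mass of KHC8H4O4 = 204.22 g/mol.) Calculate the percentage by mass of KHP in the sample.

KHC8H4O4 + NaOH → KNaC8H4O4 + H2O
n(NaOH) per titration = 0.01817 × 0.1083 = 1.968 × 10^-3 mol
n(KHC8H4O4) in each aliquot = 1.968 × 10^-3 mol (1:1 ratio)
n(KHC8H4O4) in the whole flask = 1.968 × 10^-3 × 100.0/25.00 = 7.871 × 10^-3 mol
mass of KHC8H4O4 = 7.871 × 10^-3 × 204.22 = 1.607 g
% KHC8H4O4 = 1.607 / 1.817 × 100 = 88.47 %

88.47 %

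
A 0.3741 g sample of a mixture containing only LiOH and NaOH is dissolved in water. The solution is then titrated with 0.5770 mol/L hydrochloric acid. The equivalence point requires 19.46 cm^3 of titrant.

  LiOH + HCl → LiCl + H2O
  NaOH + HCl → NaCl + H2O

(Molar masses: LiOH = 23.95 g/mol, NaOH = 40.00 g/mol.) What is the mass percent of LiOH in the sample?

29.93 %

n(HCl) = 0.01946 × 0.5770 = 0.01123 mol
Let x = n(LiOH), y = n(NaOH).
Titrant: 1x + 1y = 0.01123;  mass: 23.95x + 40.00y = 0.3741
Solving, x = 4.675 × 10^-3 mol, y = 6.553 × 10^-3 mol
mass of LiOH = 4.675 × 10^-3 × 23.95 = 0.1120 g
% LiOH = 0.1120 / 0.3741 × 100 = 29.93 %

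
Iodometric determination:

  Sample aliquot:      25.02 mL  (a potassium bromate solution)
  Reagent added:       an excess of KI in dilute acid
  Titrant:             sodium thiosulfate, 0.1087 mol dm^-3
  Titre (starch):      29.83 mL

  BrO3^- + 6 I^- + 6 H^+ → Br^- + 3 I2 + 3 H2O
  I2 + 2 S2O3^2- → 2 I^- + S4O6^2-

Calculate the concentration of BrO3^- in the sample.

0.02160 mol/L

n(S2O3^2-) = 0.02983 × 0.1087 = 3.243 × 10^-3 mol
n(I2) = n(S2O3^2-)/2 = 1.621 × 10^-3 mol
From the 1:3 ratio, n(BrO3^-) in the aliquot = 1/3 × 1.621 × 10^-3 = 5.404 × 10^-4 mol
[BrO3^-] = 5.404 × 10^-4 / 0.02502 = 0.02160 mol/L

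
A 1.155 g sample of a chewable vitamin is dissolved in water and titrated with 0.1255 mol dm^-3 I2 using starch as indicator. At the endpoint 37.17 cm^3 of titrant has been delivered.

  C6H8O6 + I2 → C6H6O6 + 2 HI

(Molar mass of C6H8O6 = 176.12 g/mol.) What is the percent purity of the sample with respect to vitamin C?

n(I2) = 0.03717 L × 0.1255 mol/L = 4.665 × 10^-3 mol
n(C6H8O6) = 4.665 × 10^-3 mol (1:1 ratio)
mass of C6H8O6 = 4.665 × 10^-3 × 176.12 g/mol = 0.8216 g
% C6H8O6 = 0.8216 / 1.155 × 100 = 71.13 %

71.13 %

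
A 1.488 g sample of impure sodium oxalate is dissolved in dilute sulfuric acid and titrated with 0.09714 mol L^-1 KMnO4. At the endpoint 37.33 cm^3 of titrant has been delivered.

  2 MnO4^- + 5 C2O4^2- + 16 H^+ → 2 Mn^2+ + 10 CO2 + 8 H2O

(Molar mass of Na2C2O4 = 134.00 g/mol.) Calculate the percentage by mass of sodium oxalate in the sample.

n(KMnO4) = 0.03733 L × 0.09714 mol/L = 3.626 × 10^-3 mol
From the 5:2 ratio, n(Na2C2O4) = 5/2 × 3.626 × 10^-3 = 9.066 × 10^-3 mol
mass of Na2C2O4 = 9.066 × 10^-3 × 134.00 g/mol = 1.215 g
% Na2C2O4 = 1.215 / 1.488 × 100 = 81.64 %

81.64 %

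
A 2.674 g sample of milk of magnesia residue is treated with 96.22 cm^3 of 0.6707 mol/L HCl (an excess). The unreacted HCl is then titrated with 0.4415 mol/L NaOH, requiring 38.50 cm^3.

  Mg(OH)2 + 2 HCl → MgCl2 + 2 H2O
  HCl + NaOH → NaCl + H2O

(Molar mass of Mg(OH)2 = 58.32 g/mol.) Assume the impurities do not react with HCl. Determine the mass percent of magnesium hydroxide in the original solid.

51.84 %

n(HCl) added = 0.09622 × 0.6707 = 0.06453 mol
n(NaOH) used in back-titration = 0.03850 × 0.4415 = 0.01700 mol
n(HCl) left over = 0.01700 mol (1:1 ratio)
n(HCl) consumed by analyte = 0.06453 − 0.01700 = 0.04754 mol
From the 1:2 ratio, n(Mg(OH)2) = 1/2 × 0.04754 = 0.02377 mol
mass of Mg(OH)2 = 0.02377 × 58.32 = 1.386 g
% Mg(OH)2 = 1.386 / 2.674 × 100 = 51.84 %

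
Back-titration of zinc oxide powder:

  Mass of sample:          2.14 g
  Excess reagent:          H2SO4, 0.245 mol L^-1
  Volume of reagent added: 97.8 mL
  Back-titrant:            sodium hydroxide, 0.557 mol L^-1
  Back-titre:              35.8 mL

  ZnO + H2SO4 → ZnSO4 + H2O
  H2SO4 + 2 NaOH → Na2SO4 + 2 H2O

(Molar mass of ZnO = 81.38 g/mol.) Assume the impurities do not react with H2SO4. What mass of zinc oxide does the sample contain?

1.14 g

n(H2SO4) added = 0.0978 × 0.245 = 0.0240 mol
n(NaOH) used in back-titration = 0.0358 × 0.557 = 0.0199 mol
From the 1:2 ratio, n(H2SO4) left over = 1/2 × 0.0199 = 9.97 × 10^-3 mol
n(H2SO4) consumed by analyte = 0.0240 − 9.97 × 10^-3 = 0.0140 mol
n(ZnO) = 0.0140 mol (1:1 ratio)
mass of ZnO = 0.0140 × 81.38 = 1.14 g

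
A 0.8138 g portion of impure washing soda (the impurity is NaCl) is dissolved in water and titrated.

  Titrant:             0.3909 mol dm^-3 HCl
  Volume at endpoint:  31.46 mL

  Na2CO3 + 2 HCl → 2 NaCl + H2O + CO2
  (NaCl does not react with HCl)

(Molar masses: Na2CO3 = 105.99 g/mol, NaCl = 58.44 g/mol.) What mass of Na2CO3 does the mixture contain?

n(HCl) = 0.03146 × 0.3909 = 0.01230 mol
Let x = n(Na2CO3), y = n(NaCl).
Titrant: 2x = 0.01230;  mass: 105.99x + 58.44y = 0.8138
Solving, x = 6.149 × 10^-3 mol, y = 2.773 × 10^-3 mol
mass of Na2CO3 = 6.149 × 10^-3 × 105.99 = 0.6517 g

0.6517 g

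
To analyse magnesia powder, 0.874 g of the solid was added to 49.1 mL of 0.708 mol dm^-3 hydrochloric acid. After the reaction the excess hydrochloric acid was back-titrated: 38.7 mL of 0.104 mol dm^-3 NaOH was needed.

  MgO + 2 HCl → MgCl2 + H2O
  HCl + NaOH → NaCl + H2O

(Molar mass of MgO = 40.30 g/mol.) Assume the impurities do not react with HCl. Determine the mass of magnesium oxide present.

n(HCl) added = 0.0491 × 0.708 = 0.0348 mol
n(NaOH) used in back-titration = 0.0387 × 0.104 = 4.02 × 10^-3 mol
n(HCl) left over = 4.02 × 10^-3 mol (1:1 ratio)
n(HCl) consumed by analyte = 0.0348 − 4.02 × 10^-3 = 0.0307 mol
From the 1:2 ratio, n(MgO) = 1/2 × 0.0307 = 0.0154 mol
mass of MgO = 0.0154 × 40.30 = 0.619 g

0.619 g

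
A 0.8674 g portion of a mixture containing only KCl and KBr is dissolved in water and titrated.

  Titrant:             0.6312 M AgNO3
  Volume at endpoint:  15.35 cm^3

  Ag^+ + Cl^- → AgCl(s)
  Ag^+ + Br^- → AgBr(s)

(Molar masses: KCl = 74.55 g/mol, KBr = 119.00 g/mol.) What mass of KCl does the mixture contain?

n(AgNO3) = 0.01535 × 0.6312 = 9.689 × 10^-3 mol
Let x = n(KCl), y = n(KBr).
Titrant: 1x + 1y = 9.689 × 10^-3;  mass: 74.55x + 119.00y = 0.8674
Solving, x = 6.425 × 10^-3 mol, y = 3.264 × 10^-3 mol
mass of KCl = 6.425 × 10^-3 × 74.55 = 0.4790 g

0.4790 g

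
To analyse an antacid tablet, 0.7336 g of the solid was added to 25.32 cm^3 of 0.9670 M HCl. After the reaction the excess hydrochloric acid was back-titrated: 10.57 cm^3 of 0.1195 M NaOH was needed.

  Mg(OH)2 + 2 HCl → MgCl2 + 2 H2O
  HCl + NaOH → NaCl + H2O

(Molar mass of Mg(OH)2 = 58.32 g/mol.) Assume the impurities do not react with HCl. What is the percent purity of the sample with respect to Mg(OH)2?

92.30 %

n(HCl) added = 0.02532 × 0.9670 = 0.02448 mol
n(NaOH) used in back-titration = 0.01057 × 0.1195 = 1.263 × 10^-3 mol
n(HCl) left over = 1.263 × 10^-3 mol (1:1 ratio)
n(HCl) consumed by analyte = 0.02448 − 1.263 × 10^-3 = 0.02322 mol
From the 1:2 ratio, n(Mg(OH)2) = 1/2 × 0.02322 = 0.01161 mol
mass of Mg(OH)2 = 0.01161 × 58.32 = 0.6771 g
% Mg(OH)2 = 0.6771 / 0.7336 × 100 = 92.30 %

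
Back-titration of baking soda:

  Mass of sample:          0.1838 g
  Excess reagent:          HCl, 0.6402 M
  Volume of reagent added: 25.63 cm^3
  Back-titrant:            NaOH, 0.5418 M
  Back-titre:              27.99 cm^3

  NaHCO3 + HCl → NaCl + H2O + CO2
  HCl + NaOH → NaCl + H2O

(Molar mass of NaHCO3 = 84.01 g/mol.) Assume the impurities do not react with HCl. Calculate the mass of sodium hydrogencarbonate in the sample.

n(HCl) added = 0.02563 × 0.6402 = 0.01641 mol
n(NaOH) used in back-titration = 0.02799 × 0.5418 = 0.01516 mol
n(HCl) left over = 0.01516 mol (1:1 ratio)
n(HCl) consumed by analyte = 0.01641 − 0.01516 = 1.243 × 10^-3 mol
n(NaHCO3) = 1.243 × 10^-3 mol (1:1 ratio)
mass of NaHCO3 = 1.243 × 10^-3 × 84.01 = 0.1045 g

0.1045 g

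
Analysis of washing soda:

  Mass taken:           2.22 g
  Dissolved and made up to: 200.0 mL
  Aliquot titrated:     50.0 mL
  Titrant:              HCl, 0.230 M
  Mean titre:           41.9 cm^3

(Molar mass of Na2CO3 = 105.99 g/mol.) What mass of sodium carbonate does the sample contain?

Na2CO3 + 2 HCl → 2 NaCl + H2O + CO2
n(HCl) per titration = 0.0419 × 0.230 = 9.64 × 10^-3 mol
From the 1:2 ratio, n(Na2CO3) in each aliquot = 1/2 × 9.64 × 10^-3 = 4.82 × 10^-3 mol
n(Na2CO3) in the whole flask = 4.82 × 10^-3 × 200.0/50.0 = 0.0193 mol
mass of Na2CO3 = 0.0193 × 105.99 = 2.04 g

2.04 g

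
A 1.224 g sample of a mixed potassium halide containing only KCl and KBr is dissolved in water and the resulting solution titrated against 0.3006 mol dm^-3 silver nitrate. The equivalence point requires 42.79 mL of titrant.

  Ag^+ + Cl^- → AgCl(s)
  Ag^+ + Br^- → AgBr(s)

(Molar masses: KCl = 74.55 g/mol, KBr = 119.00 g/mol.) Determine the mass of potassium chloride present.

n(AgNO3) = 0.04279 × 0.3006 = 0.01286 mol
Let x = n(KCl), y = n(KBr).
Titrant: 1x + 1y = 0.01286;  mass: 74.55x + 119.00y = 1.224
Solving, x = 6.899 × 10^-3 mol, y = 5.964 × 10^-3 mol
mass of KCl = 6.899 × 10^-3 × 74.55 = 0.5143 g

0.5143 g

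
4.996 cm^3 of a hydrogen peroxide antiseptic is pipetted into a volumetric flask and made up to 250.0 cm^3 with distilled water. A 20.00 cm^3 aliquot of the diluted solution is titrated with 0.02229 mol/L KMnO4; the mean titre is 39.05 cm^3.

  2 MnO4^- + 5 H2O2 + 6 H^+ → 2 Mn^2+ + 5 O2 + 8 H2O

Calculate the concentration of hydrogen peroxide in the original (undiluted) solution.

5.445 mol/L

n(KMnO4) = 0.03905 × 0.02229 = 8.704 × 10^-4 mol
From the 5:2 ratio, n(H2O2) in the aliquot = 5/2 × 8.704 × 10^-4 = 2.176 × 10^-3 mol
[H2O2]_dilute = 2.176 × 10^-3 / 0.02000 = 0.1088 mol/L
Dilution factor = 250.0 / 4.996 = 50.04
[H2O2]_stock = 0.1088 × 50.04 = 5.445 mol/L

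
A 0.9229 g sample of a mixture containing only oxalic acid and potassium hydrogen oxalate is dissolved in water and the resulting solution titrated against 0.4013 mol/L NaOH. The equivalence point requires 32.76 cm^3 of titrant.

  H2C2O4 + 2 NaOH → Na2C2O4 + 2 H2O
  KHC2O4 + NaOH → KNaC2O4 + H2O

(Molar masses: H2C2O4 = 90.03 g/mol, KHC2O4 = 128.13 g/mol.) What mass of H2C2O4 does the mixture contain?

n(NaOH) = 0.03276 × 0.4013 = 0.01315 mol
Let x = n(H2C2O4), y = n(KHC2O4).
Titrant: 2x + 1y = 0.01315;  mass: 90.03x + 128.13y = 0.9229
Solving, x = 4.581 × 10^-3 mol, y = 3.984 × 10^-3 mol
mass of H2C2O4 = 4.581 × 10^-3 × 90.03 = 0.4125 g

0.4125 g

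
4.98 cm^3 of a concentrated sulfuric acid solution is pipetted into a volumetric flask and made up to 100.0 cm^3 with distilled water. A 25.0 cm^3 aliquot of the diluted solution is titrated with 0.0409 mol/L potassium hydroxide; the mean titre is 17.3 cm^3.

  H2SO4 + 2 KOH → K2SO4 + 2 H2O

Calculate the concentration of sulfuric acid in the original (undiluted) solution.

0.284 mol/L

n(KOH) = 0.0173 × 0.0409 = 7.08 × 10^-4 mol
From the 1:2 ratio, n(H2SO4) in the aliquot = 1/2 × 7.08 × 10^-4 = 3.54 × 10^-4 mol
[H2SO4]_dilute = 3.54 × 10^-4 / 0.0250 = 0.0142 mol/L
Dilution factor = 100.0 / 4.98 = 20.08
[H2SO4]_stock = 0.0142 × 20.08 = 0.284 mol/L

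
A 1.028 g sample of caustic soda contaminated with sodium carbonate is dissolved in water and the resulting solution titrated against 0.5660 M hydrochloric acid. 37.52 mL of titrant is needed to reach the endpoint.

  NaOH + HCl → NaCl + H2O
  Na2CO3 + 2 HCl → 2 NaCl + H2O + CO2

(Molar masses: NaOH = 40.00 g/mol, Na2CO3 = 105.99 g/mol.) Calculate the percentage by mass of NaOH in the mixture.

29.17 %

n(HCl) = 0.03752 × 0.5660 = 0.02124 mol
Let x = n(NaOH), y = n(Na2CO3).
Titrant: 1x + 2y = 0.02124;  mass: 40.00x + 105.99y = 1.028
Solving, x = 7.497 × 10^-3 mol, y = 6.870 × 10^-3 mol
mass of NaOH = 7.497 × 10^-3 × 40.00 = 0.2999 g
% NaOH = 0.2999 / 1.028 × 100 = 29.17 %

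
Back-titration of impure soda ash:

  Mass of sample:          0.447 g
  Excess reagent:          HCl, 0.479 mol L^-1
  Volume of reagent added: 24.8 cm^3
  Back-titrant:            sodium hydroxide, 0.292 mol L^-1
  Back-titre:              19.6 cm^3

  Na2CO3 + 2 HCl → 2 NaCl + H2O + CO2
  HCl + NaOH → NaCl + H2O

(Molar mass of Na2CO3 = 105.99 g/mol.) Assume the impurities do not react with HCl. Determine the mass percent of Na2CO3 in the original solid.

n(HCl) added = 0.0248 × 0.479 = 0.0119 mol
n(NaOH) used in back-titration = 0.0196 × 0.292 = 5.72 × 10^-3 mol
n(HCl) left over = 5.72 × 10^-3 mol (1:1 ratio)
n(HCl) consumed by analyte = 0.0119 − 5.72 × 10^-3 = 6.16 × 10^-3 mol
From the 1:2 ratio, n(Na2CO3) = 1/2 × 6.16 × 10^-3 = 3.08 × 10^-3 mol
mass of Na2CO3 = 3.08 × 10^-3 × 105.99 = 0.326 g
% Na2CO3 = 0.326 / 0.447 × 100 = 73.0 %

73.0 %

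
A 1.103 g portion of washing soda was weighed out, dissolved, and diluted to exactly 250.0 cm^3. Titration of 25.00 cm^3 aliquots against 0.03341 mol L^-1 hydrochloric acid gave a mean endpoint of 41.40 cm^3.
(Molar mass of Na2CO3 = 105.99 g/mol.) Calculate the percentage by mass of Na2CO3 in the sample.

66.46 %

Na2CO3 + 2 HCl → 2 NaCl + H2O + CO2
n(HCl) per titration = 0.04140 × 0.03341 = 1.383 × 10^-3 mol
From the 1:2 ratio, n(Na2CO3) in each aliquot = 1/2 × 1.383 × 10^-3 = 6.916 × 10^-4 mol
n(Na2CO3) in the whole flask = 6.916 × 10^-4 × 250.0/25.00 = 6.916 × 10^-3 mol
mass of Na2CO3 = 6.916 × 10^-3 × 105.99 = 0.7330 g
% Na2CO3 = 0.7330 / 1.103 × 100 = 66.46 %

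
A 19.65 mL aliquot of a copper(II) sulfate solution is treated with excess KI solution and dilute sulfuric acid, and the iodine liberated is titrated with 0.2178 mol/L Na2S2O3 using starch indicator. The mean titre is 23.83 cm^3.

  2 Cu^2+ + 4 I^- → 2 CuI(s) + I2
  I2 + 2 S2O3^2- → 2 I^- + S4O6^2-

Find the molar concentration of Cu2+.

n(S2O3^2-) = 0.02383 × 0.2178 = 5.190 × 10^-3 mol
n(I2) = n(S2O3^2-)/2 = 2.595 × 10^-3 mol
From the 2:1 ratio, n(Cu2+) in the aliquot = 2/1 × 2.595 × 10^-3 = 5.190 × 10^-3 mol
[Cu2+] = 5.190 × 10^-3 / 0.01965 = 0.2641 mol/L

0.2641 mol/L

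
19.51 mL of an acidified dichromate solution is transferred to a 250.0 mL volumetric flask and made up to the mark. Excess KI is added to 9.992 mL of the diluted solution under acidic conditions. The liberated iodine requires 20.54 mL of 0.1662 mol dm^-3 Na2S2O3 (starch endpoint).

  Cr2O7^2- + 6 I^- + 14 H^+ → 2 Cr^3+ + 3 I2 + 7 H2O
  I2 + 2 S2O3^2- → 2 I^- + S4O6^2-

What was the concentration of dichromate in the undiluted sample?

n(S2O3^2-) = 0.02054 × 0.1662 = 3.414 × 10^-3 mol
n(I2) = n(S2O3^2-)/2 = 1.707 × 10^-3 mol
From the 1:3 ratio, n(Cr2O7^2-) in the aliquot = 1/3 × 1.707 × 10^-3 = 5.690 × 10^-4 mol
[Cr2O7^2-]_dilute = 5.690 × 10^-4 / 0.009992 = 0.05694 mol/L
[Cr2O7^2-]_original = 0.05694 × 250.0/19.51 = 0.7296 mol/L

0.7296 mol/L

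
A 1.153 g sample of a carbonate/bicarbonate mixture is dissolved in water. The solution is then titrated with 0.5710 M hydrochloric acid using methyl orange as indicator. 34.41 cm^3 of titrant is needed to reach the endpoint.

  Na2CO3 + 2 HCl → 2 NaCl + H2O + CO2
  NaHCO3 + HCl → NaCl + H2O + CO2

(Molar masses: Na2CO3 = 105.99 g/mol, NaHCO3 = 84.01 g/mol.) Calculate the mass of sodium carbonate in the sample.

0.8503 g

n(HCl) = 0.03441 × 0.5710 = 0.01965 mol
Let x = n(Na2CO3), y = n(NaHCO3).
Titrant: 2x + 1y = 0.01965;  mass: 105.99x + 84.01y = 1.153
Solving, x = 8.023 × 10^-3 mol, y = 3.603 × 10^-3 mol
mass of Na2CO3 = 8.023 × 10^-3 × 105.99 = 0.8503 g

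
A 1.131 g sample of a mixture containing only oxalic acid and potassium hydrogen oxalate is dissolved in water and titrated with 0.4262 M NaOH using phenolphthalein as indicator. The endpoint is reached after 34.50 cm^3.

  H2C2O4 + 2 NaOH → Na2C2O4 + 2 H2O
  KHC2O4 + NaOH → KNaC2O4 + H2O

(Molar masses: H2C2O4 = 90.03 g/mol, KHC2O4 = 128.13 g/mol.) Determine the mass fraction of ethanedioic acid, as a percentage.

n(NaOH) = 0.03450 × 0.4262 = 0.01470 mol
Let x = n(H2C2O4), y = n(KHC2O4).
Titrant: 2x + 1y = 0.01470;  mass: 90.03x + 128.13y = 1.131
Solving, x = 4.530 × 10^-3 mol, y = 5.644 × 10^-3 mol
mass of H2C2O4 = 4.530 × 10^-3 × 90.03 = 0.4078 g
% H2C2O4 = 0.4078 / 1.131 × 100 = 36.06 %

36.06 %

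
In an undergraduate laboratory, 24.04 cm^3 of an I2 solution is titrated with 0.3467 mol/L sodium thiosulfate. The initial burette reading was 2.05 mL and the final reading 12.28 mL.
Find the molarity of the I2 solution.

0.07377 mol/L

I2 + 2 S2O3^2- → 2 I^- + S4O6^2-
n(Na2S2O3) = 0.01023 L × 0.3467 mol/L = 3.547 × 10^-3 mol
From the 1:2 mole ratio, n(I2) = 1/2 × 3.547 × 10^-3 = 1.773 × 10^-3 mol
[I2] = 1.773 × 10^-3 mol / 0.02404 L = 0.07377 mol/L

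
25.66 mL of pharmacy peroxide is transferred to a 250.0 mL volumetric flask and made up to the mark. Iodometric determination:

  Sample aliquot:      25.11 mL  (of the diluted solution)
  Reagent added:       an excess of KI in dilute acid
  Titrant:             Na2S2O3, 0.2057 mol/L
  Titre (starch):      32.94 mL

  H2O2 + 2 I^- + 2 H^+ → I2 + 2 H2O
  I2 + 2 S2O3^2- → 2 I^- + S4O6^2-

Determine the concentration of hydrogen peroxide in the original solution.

n(S2O3^2-) = 0.03294 × 0.2057 = 6.776 × 10^-3 mol
n(I2) = n(S2O3^2-)/2 = 3.388 × 10^-3 mol
n(H2O2) in the aliquot = 3.388 × 10^-3 mol (1:1 ratio)
[H2O2]_dilute = 3.388 × 10^-3 / 0.02511 = 0.1349 mol/L
[H2O2]_original = 0.1349 × 250.0/25.66 = 1.315 mol/L

1.315 mol/L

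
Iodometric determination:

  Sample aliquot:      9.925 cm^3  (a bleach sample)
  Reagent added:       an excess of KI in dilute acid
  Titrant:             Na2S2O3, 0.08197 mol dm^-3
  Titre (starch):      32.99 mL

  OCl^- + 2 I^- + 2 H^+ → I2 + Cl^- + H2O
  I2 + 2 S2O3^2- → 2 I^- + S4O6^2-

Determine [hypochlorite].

n(S2O3^2-) = 0.03299 × 0.08197 = 2.704 × 10^-3 mol
n(I2) = n(S2O3^2-)/2 = 1.352 × 10^-3 mol
n(OCl^-) in the aliquot = 1.352 × 10^-3 mol (1:1 ratio)
[OCl^-] = 1.352 × 10^-3 / 0.009925 = 0.1362 mol/L

0.1362 mol/L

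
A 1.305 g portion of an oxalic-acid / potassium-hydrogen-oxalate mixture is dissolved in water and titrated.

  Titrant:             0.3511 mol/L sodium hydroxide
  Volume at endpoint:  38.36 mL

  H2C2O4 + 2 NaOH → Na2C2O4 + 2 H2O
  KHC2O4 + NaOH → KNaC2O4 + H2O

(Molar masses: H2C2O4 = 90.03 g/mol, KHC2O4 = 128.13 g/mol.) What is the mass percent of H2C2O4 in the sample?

17.46 %

n(NaOH) = 0.03836 × 0.3511 = 0.01347 mol
Let x = n(H2C2O4), y = n(KHC2O4).
Titrant: 2x + 1y = 0.01347;  mass: 90.03x + 128.13y = 1.305
Solving, x = 2.531 × 10^-3 mol, y = 8.407 × 10^-3 mol
mass of H2C2O4 = 2.531 × 10^-3 × 90.03 = 0.2278 g
% H2C2O4 = 0.2278 / 1.305 × 100 = 17.46 %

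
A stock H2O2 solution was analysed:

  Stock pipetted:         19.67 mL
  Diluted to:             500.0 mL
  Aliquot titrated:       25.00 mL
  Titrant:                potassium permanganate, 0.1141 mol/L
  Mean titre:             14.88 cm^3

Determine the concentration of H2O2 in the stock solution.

2 MnO4^- + 5 H2O2 + 6 H^+ → 2 Mn^2+ + 5 O2 + 8 H2O
n(KMnO4) = 0.01488 × 0.1141 = 1.698 × 10^-3 mol
From the 5:2 ratio, n(H2O2) in the aliquot = 5/2 × 1.698 × 10^-3 = 4.245 × 10^-3 mol
[H2O2]_dilute = 4.245 × 10^-3 / 0.02500 = 0.1698 mol/L
Dilution factor = 500.0 / 19.67 = 25.42
[H2O2]_stock = 0.1698 × 25.42 = 4.316 mol/L

4.316 mol/L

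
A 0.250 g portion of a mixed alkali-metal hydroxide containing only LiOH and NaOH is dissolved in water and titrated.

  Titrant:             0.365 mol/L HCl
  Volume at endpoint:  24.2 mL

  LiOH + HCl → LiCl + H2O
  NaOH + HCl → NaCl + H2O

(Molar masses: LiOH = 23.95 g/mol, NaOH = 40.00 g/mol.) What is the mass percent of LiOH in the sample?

n(HCl) = 0.0242 × 0.365 = 8.83 × 10^-3 mol
Let x = n(LiOH), y = n(NaOH).
Titrant: 1x + 1y = 8.83 × 10^-3;  mass: 23.95x + 40.00y = 0.250
Solving, x = 6.44 × 10^-3 mol, y = 2.40 × 10^-3 mol
mass of LiOH = 6.44 × 10^-3 × 23.95 = 0.154 g
% LiOH = 0.154 / 0.250 × 100 = 61.7 %

61.7 %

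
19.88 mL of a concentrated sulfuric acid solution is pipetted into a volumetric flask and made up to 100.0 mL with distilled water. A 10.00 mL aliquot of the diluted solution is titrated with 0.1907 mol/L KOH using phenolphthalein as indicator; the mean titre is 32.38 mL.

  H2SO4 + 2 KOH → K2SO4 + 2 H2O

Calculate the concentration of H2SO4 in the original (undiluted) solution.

1.553 mol/L

n(KOH) = 0.03238 × 0.1907 = 6.175 × 10^-3 mol
From the 1:2 ratio, n(H2SO4) in the aliquot = 1/2 × 6.175 × 10^-3 = 3.087 × 10^-3 mol
[H2SO4]_dilute = 3.087 × 10^-3 / 0.01000 = 0.3087 mol/L
Dilution factor = 100.0 / 19.88 = 5.030
[H2SO4]_stock = 0.3087 × 5.030 = 1.553 mol/L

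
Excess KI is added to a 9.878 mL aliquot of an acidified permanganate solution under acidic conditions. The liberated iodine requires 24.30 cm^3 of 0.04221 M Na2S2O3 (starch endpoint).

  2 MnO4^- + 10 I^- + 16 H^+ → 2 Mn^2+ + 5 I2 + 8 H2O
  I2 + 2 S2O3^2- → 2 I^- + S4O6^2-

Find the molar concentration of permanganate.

n(S2O3^2-) = 0.02430 × 0.04221 = 1.026 × 10^-3 mol
n(I2) = n(S2O3^2-)/2 = 5.129 × 10^-4 mol
From the 2:5 ratio, n(MnO4^-) in the aliquot = 2/5 × 5.129 × 10^-4 = 2.051 × 10^-4 mol
[MnO4^-] = 2.051 × 10^-4 / 0.009878 = 0.02077 mol/L

0.02077 M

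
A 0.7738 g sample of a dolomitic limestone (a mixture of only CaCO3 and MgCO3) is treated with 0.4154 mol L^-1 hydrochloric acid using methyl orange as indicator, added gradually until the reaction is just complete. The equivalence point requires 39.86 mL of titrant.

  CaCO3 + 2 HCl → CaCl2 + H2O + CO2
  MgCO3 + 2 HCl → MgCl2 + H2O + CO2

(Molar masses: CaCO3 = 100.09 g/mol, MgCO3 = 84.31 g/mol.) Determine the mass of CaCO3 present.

n(HCl) = 0.03986 × 0.4154 = 0.01656 mol
Let x = n(CaCO3), y = n(MgCO3).
Titrant: 2x + 2y = 0.01656;  mass: 100.09x + 84.31y = 0.7738
Solving, x = 4.804 × 10^-3 mol, y = 3.475 × 10^-3 mol
mass of CaCO3 = 4.804 × 10^-3 × 100.09 = 0.4808 g

0.4808 g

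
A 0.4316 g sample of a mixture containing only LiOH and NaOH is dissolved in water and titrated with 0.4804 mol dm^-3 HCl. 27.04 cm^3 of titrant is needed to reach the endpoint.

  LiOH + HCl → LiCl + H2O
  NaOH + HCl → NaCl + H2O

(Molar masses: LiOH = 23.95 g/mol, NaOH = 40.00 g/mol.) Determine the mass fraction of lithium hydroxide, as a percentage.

n(HCl) = 0.02704 × 0.4804 = 0.01299 mol
Let x = n(LiOH), y = n(NaOH).
Titrant: 1x + 1y = 0.01299;  mass: 23.95x + 40.00y = 0.4316
Solving, x = 5.483 × 10^-3 mol, y = 7.507 × 10^-3 mol
mass of LiOH = 5.483 × 10^-3 × 23.95 = 0.1313 g
% LiOH = 0.1313 / 0.4316 × 100 = 30.43 %

30.43 %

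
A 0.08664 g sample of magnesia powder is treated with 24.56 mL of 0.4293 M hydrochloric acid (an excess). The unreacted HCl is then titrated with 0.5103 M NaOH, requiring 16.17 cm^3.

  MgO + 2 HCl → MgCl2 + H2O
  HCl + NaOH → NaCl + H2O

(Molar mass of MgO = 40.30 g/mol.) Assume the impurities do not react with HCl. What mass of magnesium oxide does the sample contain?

n(HCl) added = 0.02456 × 0.4293 = 0.01054 mol
n(NaOH) used in back-titration = 0.01617 × 0.5103 = 8.252 × 10^-3 mol
n(HCl) left over = 8.252 × 10^-3 mol (1:1 ratio)
n(HCl) consumed by analyte = 0.01054 − 8.252 × 10^-3 = 2.292 × 10^-3 mol
From the 1:2 ratio, n(MgO) = 1/2 × 2.292 × 10^-3 = 1.146 × 10^-3 mol
mass of MgO = 1.146 × 10^-3 × 40.30 = 0.04618 g

0.04618 g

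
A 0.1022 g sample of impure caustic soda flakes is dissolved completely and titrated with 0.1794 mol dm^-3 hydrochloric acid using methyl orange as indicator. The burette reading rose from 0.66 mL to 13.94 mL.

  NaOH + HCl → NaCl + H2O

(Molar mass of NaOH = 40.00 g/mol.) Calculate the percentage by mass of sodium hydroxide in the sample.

93.25 %

n(HCl) = 0.01328 L × 0.1794 mol/L = 2.382 × 10^-3 mol
n(NaOH) = 2.382 × 10^-3 mol (1:1 ratio)
mass of NaOH = 2.382 × 10^-3 × 40.00 g/mol = 0.09530 g
% NaOH = 0.09530 / 0.1022 × 100 = 93.25 %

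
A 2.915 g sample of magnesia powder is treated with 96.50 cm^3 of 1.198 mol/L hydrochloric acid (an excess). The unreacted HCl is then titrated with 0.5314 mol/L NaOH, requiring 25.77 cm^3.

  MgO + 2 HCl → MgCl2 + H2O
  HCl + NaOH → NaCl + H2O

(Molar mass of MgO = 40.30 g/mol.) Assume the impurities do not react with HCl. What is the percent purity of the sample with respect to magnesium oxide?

n(HCl) added = 0.09650 × 1.198 = 0.1156 mol
n(NaOH) used in back-titration = 0.02577 × 0.5314 = 0.01369 mol
n(HCl) left over = 0.01369 mol (1:1 ratio)
n(HCl) consumed by analyte = 0.1156 − 0.01369 = 0.1019 mol
From the 1:2 ratio, n(MgO) = 1/2 × 0.1019 = 0.05096 mol
mass of MgO = 0.05096 × 40.30 = 2.054 g
% MgO = 2.054 / 2.915 × 100 = 70.45 %

70.45 %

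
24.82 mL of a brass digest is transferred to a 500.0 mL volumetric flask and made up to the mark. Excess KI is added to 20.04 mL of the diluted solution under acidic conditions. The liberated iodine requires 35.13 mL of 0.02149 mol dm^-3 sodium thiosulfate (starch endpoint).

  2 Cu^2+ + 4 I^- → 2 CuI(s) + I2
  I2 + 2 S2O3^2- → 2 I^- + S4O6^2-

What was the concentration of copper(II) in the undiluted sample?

n(S2O3^2-) = 0.03513 × 0.02149 = 7.549 × 10^-4 mol
n(I2) = n(S2O3^2-)/2 = 3.775 × 10^-4 mol
From the 2:1 ratio, n(Cu2+) in the aliquot = 2/1 × 3.775 × 10^-4 = 7.549 × 10^-4 mol
[Cu2+]_dilute = 7.549 × 10^-4 / 0.02004 = 0.03767 mol/L
[Cu2+]_original = 0.03767 × 500.0/24.82 = 0.7589 mol/L

0.7589 mol/L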